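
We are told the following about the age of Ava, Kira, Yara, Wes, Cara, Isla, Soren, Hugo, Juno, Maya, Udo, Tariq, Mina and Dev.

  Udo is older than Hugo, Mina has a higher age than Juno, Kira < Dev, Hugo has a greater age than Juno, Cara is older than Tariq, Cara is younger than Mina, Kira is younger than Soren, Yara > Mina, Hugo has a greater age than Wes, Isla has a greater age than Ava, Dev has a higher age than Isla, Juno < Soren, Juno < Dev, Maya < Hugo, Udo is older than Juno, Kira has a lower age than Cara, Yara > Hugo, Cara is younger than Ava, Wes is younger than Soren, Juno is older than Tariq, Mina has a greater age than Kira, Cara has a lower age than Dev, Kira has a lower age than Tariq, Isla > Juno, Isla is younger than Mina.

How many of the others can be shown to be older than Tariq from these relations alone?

Directly above Tariq: Cara, Juno.
One step further: Ava, Isla, Mina, Hugo, Dev, Udo, Soren (9 so far).
One step further: Yara (10 so far).
No other element is forced above Tariq by the given relations, so the count is 10.

10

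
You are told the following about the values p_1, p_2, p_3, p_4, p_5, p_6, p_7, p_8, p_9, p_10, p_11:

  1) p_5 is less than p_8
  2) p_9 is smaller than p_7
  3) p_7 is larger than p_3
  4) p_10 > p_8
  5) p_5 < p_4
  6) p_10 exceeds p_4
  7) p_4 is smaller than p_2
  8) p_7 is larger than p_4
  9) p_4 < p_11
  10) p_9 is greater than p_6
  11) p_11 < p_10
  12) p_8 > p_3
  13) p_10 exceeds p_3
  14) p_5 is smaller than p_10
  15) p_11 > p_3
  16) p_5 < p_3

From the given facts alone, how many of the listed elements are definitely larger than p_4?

4

From p_4 the given relations immediately reach p_11, p_2, p_7, p_10.
Nothing else is reachable above p_4; 4 in all.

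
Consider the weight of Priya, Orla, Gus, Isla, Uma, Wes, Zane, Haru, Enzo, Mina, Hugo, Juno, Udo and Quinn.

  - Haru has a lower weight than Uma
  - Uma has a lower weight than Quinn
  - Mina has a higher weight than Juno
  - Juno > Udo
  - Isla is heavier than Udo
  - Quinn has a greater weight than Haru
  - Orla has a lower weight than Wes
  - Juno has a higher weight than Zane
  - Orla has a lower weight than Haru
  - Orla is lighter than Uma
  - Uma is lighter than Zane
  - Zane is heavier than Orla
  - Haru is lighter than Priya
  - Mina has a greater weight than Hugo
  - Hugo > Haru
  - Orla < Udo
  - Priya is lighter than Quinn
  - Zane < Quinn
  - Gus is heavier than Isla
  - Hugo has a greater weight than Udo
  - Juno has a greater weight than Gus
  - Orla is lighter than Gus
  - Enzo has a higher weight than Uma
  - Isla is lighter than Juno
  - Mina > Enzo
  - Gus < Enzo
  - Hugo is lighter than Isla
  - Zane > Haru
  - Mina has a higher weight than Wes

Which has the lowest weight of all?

Orla

Chaining upward from Orla: directly above it, Haru, Uma, Udo, Zane, Wes, Gus; then Hugo, Priya, Isla, Enzo, Juno, Mina, Quinn.
That covers every other element, and nothing is given below Orla, so Orla is the lowest weight.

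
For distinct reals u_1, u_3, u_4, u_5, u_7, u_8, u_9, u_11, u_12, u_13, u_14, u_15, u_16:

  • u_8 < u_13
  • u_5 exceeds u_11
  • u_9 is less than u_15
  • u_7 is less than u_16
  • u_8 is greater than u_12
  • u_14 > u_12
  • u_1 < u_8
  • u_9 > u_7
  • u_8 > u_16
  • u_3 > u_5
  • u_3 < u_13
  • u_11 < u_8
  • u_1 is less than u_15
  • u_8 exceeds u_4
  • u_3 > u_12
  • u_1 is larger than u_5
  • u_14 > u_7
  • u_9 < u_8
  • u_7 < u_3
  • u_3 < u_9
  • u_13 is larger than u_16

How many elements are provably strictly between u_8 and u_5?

3

Chaining upward from u_5 reaches: u_1, u_3, u_9, u_13, u_15.
Chaining downward from u_8 reaches: u_12, u_7, u_4, u_11, u_1, u_3, u_9, u_16.
Strictly between u_5 and u_8 are those in both lists: u_1, u_3, u_9 — 3 elements.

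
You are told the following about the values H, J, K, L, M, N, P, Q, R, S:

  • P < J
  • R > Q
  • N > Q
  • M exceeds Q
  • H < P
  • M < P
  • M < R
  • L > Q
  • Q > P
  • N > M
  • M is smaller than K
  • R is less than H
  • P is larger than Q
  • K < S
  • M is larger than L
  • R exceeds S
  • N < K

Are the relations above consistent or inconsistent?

inconsistent

Chaining the given relations yields Q < L < M < N < K < S < R < H < P, so Q < P. But one relation states P < Q. These cannot both hold.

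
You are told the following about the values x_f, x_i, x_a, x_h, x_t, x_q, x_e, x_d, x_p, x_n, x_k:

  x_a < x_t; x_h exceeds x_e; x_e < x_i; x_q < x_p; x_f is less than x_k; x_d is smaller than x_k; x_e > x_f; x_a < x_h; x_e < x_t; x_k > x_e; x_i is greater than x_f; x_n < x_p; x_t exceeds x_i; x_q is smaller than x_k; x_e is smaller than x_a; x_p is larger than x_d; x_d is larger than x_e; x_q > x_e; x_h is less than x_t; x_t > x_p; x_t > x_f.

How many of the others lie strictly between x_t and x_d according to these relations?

Chaining upward from x_d reaches: x_k, x_p.
Chaining downward from x_t reaches: x_f, x_e, x_a, x_i, x_h, x_q, x_n, x_p.
Strictly between x_d and x_t are those in both lists: x_p — 1 element.

1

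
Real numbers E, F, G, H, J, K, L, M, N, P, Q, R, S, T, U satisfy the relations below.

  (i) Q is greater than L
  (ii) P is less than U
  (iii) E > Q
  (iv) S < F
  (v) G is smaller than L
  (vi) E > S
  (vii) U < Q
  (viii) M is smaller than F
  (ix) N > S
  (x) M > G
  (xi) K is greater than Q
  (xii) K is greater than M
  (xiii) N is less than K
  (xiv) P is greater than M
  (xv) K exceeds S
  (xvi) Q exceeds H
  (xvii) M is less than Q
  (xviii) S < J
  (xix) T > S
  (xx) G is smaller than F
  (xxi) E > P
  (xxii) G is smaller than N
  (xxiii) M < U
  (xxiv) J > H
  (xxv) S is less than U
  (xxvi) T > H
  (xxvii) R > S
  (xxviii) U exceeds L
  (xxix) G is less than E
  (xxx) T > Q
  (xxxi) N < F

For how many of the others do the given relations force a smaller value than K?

The elements the relations force below K are G, H, S, M, P, N, L, U, Q — no chain reaches any other.
That is 9.

9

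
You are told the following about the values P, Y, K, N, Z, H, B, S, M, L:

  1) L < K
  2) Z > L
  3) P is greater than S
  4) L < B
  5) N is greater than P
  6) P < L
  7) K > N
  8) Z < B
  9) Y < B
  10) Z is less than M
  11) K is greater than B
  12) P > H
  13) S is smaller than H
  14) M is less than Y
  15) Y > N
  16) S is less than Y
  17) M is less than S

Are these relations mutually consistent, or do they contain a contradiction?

inconsistent

We have P < L stated directly, yet also L < Z < M < S < H < P by chaining the others — so L < P. Contradiction.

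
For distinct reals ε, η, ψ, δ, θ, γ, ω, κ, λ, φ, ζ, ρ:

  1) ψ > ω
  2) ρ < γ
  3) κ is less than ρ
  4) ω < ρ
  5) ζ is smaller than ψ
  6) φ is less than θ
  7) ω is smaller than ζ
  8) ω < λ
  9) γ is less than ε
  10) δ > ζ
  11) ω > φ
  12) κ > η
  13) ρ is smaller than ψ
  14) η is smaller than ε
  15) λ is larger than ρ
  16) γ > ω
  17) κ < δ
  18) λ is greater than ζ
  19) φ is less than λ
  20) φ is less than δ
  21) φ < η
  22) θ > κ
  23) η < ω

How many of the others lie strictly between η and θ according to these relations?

Chaining upward from η reaches: κ, ω, ζ, ρ, δ, γ, λ, ε, ψ.
Chaining downward from θ reaches: φ, κ.
Strictly between η and θ are those in both lists: κ — 1 element.

1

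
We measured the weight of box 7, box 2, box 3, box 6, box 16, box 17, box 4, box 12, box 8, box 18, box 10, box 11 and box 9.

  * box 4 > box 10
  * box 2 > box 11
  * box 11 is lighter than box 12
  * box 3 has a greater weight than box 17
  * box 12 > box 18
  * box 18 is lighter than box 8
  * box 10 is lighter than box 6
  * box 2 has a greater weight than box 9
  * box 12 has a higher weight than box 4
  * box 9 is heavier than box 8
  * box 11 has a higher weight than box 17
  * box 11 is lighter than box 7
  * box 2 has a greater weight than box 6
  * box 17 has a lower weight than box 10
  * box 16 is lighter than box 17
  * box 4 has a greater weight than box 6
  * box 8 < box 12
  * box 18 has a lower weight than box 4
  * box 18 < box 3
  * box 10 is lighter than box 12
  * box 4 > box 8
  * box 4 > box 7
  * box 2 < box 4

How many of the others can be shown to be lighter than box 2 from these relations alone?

From box 2 the given relations immediately reach box 11, box 6, box 9.
From those, box 17, box 10, box 8 — 6 in total.
From those, box 16, box 18 — 8 in total.
No other element is forced below box 2 by the given relations, so the count is 8.

8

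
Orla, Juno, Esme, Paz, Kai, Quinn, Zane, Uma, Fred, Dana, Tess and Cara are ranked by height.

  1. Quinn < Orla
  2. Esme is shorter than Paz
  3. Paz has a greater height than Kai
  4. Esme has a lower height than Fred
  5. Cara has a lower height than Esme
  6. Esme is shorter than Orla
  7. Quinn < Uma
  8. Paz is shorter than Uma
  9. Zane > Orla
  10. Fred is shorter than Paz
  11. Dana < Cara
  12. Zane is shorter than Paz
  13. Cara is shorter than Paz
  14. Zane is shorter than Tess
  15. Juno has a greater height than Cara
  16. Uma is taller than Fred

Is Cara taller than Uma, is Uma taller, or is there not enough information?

Cara < Esme < Orla < Zane < Paz < Uma, by transitivity through Esme, Orla, Zane, Paz.
So Uma is taller.

Uma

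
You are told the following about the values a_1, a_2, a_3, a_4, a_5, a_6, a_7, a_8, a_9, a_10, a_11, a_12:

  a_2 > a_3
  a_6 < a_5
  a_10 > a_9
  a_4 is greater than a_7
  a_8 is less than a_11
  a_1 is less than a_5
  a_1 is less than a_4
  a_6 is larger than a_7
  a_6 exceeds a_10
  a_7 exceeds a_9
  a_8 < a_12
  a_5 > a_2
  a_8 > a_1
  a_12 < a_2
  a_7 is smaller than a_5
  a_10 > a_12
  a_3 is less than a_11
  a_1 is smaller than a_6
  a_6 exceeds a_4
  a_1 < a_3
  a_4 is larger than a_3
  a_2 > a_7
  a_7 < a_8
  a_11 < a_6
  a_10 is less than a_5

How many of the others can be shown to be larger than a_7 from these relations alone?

8

Directly above a_7: a_8, a_4, a_6, a_2, a_5.
One step further: a_12, a_11 (7 so far).
One step further: a_10 (8 so far).
Nothing else is reachable above a_7; 8 in all.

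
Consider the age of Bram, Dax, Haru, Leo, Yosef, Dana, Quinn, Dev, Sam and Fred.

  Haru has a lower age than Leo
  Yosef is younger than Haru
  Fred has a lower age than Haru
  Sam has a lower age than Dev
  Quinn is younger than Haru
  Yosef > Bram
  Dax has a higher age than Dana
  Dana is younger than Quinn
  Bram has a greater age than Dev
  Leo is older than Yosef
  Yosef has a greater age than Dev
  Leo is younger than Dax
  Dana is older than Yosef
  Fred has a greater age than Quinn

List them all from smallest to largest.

Each adjacent pair is fixed by a given relation: Sam < Dev; Dev < Bram; Bram < Yosef; Yosef < Dana; Dana < Quinn; Quinn < Fred; Fred < Haru; Haru < Leo; Leo < Dax. Chaining them end to end gives the full order.

Sam < Dev < Bram < Yosef < Dana < Quinn < Fred < Haru < Leo < Dax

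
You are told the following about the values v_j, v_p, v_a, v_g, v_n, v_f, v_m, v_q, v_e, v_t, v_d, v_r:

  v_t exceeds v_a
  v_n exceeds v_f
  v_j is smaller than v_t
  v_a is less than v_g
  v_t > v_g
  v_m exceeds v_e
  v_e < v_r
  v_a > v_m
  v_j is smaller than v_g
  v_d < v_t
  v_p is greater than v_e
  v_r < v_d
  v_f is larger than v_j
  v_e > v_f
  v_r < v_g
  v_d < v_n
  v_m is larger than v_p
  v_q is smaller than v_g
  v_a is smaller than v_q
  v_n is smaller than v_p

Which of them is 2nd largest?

The consecutive relations fix a unique order: v_j < v_f < v_e < v_r < v_d < v_n < v_p < v_m < v_a < v_q < v_g < v_t.
Counting 2 from the largest end gives v_g.

v_g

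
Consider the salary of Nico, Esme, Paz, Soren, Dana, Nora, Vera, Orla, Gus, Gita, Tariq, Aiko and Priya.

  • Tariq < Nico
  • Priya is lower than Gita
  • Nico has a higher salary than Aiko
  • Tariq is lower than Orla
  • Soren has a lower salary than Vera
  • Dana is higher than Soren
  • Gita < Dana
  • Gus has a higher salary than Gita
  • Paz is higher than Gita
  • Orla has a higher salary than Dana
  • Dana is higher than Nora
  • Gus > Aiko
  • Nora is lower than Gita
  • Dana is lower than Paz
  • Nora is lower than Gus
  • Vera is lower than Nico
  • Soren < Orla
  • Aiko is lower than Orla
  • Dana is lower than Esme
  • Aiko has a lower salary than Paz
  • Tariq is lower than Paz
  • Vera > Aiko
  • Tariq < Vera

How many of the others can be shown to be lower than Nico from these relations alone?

From Nico the given relations immediately reach Tariq, Aiko, Vera.
From those, Soren — 4 in total.
Nothing else is reachable below Nico; 4 in all.

4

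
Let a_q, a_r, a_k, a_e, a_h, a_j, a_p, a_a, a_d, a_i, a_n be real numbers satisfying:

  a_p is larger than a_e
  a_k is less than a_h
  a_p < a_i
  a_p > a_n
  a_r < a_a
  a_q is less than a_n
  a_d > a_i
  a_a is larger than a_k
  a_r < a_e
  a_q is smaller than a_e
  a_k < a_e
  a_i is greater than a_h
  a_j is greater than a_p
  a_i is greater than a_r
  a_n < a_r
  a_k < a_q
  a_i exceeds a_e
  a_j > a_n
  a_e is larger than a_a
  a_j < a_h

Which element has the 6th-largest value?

Chaining the given pairs: a_k < a_q < a_n < a_r < a_a < a_e < a_p < a_j < a_h < a_i < a_d.
Counting 6 from the largest end gives a_e.

a_e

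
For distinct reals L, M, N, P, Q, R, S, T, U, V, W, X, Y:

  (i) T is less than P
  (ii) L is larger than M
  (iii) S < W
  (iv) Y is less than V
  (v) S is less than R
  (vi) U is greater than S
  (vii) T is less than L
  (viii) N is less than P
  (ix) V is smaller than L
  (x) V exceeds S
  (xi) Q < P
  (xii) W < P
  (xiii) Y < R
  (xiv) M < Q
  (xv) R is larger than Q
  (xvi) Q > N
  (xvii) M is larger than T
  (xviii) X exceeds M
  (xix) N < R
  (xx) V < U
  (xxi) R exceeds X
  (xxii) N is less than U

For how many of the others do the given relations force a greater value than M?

The elements the relations force above M are Q, X, R, L, P — no chain reaches any other.
That is 5.

5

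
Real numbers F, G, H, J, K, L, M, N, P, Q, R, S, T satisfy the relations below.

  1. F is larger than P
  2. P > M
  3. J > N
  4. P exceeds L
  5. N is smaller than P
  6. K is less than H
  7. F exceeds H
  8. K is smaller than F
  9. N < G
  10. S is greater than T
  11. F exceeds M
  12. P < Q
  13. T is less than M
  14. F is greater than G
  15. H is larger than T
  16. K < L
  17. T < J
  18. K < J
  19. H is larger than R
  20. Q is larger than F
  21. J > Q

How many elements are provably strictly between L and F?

1

Chaining upward from L reaches: P, Q, J.
Chaining downward from F reaches: N, T, K, M, G, R, P, H.
Strictly between L and F are those in both lists: P — 1 element.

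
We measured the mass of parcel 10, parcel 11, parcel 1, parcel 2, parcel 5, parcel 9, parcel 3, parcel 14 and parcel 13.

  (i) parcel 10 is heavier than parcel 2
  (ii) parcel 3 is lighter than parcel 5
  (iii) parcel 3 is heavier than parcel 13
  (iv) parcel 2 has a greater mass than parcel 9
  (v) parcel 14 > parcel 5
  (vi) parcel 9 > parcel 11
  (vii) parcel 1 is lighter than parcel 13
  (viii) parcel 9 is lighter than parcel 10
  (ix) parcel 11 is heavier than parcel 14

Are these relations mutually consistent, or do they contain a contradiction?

consistent

Every relation is compatible with parcel 1 < parcel 13 < parcel 3 < parcel 5 < parcel 14 < parcel 11 < parcel 9 < parcel 2 < parcel 10; the set is consistent.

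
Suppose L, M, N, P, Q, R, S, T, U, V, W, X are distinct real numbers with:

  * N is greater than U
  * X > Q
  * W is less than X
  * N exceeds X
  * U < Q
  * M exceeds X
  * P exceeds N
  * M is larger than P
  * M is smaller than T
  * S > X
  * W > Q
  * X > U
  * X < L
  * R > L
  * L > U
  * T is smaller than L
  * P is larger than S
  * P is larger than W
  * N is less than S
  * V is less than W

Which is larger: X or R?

Chaining the given relations: X < N < S < P < M < T < L < R.
So X < R; R is the larger of the two.

R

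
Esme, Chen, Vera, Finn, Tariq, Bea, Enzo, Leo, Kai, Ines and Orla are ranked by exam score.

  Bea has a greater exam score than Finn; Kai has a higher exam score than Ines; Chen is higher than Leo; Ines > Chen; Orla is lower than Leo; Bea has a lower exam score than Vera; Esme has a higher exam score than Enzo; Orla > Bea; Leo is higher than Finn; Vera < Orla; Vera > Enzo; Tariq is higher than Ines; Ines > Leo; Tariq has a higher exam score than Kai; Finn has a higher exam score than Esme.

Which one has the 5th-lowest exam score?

Vera

Piecing the relations together gives one ordering: Enzo < Esme < Finn < Bea < Vera < Orla < Leo < Chen < Ines < Kai < Tariq.
The 5th smallest is Vera.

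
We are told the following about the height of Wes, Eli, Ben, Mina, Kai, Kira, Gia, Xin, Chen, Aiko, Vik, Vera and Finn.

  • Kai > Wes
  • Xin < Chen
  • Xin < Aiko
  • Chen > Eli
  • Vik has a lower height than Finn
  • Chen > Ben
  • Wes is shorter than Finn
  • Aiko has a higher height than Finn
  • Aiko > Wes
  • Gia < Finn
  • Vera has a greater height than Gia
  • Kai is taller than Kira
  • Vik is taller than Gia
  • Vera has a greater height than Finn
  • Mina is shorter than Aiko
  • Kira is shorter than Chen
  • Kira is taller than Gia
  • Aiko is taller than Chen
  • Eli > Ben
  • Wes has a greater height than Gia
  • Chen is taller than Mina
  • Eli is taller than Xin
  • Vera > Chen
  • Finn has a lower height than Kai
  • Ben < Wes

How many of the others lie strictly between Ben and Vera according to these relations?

4

The relations place Ben below Vera. An element lies strictly between them when it is forced above Ben and also forced below Vera.
Above Ben: {Wes, Eli, Finn, Kai, Chen, Aiko}. Below Vera: {Gia, Wes, Vik, Xin, Eli, Mina, Kira, Finn, Chen}.
Intersection: {Wes, Eli, Finn, Chen} — 4.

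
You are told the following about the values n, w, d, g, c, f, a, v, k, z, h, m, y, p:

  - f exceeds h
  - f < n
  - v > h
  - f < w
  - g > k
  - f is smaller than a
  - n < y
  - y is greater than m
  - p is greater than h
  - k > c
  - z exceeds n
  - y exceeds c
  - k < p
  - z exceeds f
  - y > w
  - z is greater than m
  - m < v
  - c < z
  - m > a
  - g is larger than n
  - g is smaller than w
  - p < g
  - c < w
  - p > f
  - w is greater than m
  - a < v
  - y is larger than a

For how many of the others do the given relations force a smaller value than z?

6

The elements the relations force below z are h, f, c, a, m, n — no chain reaches any other.
That is 6.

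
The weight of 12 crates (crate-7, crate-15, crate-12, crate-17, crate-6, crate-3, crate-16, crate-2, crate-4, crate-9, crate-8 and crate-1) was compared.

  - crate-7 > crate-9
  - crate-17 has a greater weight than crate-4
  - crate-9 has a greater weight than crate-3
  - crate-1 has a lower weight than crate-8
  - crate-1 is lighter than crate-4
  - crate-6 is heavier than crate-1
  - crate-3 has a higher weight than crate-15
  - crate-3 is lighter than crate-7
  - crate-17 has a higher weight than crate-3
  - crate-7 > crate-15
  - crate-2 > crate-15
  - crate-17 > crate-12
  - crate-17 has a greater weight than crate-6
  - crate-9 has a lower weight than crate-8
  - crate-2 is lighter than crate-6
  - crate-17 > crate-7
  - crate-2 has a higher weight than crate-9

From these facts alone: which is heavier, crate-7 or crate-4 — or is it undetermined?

Following every chain through crate-4: above crate-4 we get crate-17; below crate-4 we get crate-1.
crate-7 is not reached, and no chain runs the other way from crate-7 to crate-4.
So the given relations leave the order of crate-4 and crate-7 undetermined.

undetermined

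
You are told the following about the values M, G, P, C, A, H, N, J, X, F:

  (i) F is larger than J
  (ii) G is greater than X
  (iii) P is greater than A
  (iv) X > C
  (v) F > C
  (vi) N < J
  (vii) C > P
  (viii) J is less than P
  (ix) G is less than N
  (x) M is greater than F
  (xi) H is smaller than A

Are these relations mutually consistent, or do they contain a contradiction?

inconsistent

Chaining the given relations yields P < C < X < G < N < J, so P < J. But one relation states J < P. These cannot both hold.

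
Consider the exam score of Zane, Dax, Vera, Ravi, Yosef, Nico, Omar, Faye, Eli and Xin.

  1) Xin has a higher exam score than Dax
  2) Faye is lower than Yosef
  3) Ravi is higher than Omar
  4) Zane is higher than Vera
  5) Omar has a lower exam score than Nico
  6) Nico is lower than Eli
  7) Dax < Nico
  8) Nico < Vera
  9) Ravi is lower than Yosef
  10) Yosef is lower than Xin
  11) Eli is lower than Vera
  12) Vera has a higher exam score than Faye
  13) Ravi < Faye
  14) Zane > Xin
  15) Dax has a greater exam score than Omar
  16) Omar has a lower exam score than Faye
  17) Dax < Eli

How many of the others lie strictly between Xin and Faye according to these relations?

Chaining upward from Faye reaches: Yosef, Vera, Zane.
Chaining downward from Xin reaches: Omar, Ravi, Yosef, Dax.
Strictly between Faye and Xin are those in both lists: Yosef — 1 element.

1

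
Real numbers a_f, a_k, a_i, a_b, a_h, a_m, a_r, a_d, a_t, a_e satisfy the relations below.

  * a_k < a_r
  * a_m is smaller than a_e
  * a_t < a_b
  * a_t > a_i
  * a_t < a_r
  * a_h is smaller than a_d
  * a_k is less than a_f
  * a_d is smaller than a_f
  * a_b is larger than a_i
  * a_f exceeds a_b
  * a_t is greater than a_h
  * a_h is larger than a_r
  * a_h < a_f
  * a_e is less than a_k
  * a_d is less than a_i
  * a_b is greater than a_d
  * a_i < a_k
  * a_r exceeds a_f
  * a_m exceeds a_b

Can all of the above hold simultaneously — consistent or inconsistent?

We have a_r < a_h stated directly, yet also a_h < a_d < a_i < a_t < a_b < a_m < a_e < a_k < a_f < a_r by chaining the others — so a_h < a_r. Contradiction.

inconsistent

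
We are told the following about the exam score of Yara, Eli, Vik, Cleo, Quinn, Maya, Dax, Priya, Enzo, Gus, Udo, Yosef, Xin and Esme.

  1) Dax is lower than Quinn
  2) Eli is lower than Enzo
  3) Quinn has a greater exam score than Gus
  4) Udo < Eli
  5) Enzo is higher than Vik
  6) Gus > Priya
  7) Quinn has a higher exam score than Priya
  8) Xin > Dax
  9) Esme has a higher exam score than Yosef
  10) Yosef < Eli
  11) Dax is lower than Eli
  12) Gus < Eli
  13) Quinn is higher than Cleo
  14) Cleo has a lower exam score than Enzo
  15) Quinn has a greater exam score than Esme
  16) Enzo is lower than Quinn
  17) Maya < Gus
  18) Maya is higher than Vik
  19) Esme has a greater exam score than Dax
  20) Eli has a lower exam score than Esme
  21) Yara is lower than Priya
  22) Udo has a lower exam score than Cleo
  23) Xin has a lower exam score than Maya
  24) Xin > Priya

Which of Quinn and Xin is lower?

The relevant relations are Xin < Maya; Maya < Gus; Gus < Eli; Eli < Esme; Esme < Quinn.
Chaining these gives Xin < Maya < Gus < Eli < Esme < Quinn.
So Xin < Quinn; Xin is the lower of the two.

Xin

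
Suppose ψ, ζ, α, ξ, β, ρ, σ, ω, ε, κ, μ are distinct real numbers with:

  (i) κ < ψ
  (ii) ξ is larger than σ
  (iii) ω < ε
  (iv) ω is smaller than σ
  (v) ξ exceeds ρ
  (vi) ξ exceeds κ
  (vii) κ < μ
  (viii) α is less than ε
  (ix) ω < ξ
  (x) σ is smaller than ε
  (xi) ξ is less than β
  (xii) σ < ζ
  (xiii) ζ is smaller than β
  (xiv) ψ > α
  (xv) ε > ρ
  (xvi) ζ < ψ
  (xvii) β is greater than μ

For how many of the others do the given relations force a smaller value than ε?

Directly below ε: ρ, α, ω, σ.
Nothing else is reachable below ε; 4 in all.

4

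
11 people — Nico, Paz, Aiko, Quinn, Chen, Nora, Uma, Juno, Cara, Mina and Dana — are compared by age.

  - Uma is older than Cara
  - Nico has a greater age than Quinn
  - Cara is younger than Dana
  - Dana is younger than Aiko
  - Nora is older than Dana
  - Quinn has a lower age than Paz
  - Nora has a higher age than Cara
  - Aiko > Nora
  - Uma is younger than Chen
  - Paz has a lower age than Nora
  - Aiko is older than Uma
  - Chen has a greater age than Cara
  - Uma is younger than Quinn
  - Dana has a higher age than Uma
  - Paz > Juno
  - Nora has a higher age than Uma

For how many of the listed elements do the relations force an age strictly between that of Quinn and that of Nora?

The relations place Quinn below Nora. An element lies strictly between them when it is forced above Quinn and also forced below Nora.
Above Quinn: {Paz, Nico, Aiko}. Below Nora: {Juno, Cara, Uma, Dana, Paz}.
Intersection: {Paz} — 1.

1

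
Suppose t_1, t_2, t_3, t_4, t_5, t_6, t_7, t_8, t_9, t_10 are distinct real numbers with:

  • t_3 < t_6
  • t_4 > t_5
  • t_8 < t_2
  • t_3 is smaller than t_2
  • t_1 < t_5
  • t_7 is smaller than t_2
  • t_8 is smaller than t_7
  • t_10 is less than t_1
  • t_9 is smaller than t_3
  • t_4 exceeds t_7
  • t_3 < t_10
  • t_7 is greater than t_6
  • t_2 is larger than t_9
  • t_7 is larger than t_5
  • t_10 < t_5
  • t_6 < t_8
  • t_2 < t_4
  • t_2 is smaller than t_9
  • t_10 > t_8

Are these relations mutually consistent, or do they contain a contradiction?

inconsistent

We have t_2 < t_9 stated directly, yet also t_9 < t_3 < t_6 < t_8 < t_10 < t_1 < t_5 < t_7 < t_2 by chaining the others — so t_9 < t_2. Contradiction.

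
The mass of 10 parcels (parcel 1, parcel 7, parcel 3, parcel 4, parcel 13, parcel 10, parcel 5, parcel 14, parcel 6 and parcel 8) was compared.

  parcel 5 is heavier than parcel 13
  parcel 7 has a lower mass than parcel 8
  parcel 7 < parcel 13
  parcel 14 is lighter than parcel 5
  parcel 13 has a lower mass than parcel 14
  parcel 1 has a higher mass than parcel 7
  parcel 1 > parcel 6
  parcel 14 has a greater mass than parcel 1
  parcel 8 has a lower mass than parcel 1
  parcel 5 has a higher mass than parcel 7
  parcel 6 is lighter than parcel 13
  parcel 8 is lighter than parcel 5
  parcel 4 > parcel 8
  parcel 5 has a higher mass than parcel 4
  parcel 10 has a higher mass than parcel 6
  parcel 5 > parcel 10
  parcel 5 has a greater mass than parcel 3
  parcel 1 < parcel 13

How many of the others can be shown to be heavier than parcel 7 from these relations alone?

6

From parcel 7 the given relations immediately reach parcel 8, parcel 1, parcel 13, parcel 5.
From those, parcel 4, parcel 14 — 6 in total.
Nothing else is reachable above parcel 7; 6 in all.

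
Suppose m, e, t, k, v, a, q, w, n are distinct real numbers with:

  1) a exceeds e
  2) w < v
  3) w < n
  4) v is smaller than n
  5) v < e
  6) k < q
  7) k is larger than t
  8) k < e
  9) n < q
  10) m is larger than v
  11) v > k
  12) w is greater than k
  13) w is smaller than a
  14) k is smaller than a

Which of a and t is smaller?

t

t < k and k < w give t < w.
Then w < v extends the chain to v.
Then v < e extends the chain to e.
Then e < a extends the chain to a.
So t < a; t is the smaller of the two.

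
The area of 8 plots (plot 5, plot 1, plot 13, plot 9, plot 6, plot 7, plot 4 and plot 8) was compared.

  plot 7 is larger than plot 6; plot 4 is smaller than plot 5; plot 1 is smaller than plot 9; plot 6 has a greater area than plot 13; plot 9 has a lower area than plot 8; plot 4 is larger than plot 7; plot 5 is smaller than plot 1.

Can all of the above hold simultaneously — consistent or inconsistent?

The single ordering plot 13 < plot 6 < plot 7 < plot 4 < plot 5 < plot 1 < plot 9 < plot 8 satisfies every listed relation, so no contradiction arises.

consistent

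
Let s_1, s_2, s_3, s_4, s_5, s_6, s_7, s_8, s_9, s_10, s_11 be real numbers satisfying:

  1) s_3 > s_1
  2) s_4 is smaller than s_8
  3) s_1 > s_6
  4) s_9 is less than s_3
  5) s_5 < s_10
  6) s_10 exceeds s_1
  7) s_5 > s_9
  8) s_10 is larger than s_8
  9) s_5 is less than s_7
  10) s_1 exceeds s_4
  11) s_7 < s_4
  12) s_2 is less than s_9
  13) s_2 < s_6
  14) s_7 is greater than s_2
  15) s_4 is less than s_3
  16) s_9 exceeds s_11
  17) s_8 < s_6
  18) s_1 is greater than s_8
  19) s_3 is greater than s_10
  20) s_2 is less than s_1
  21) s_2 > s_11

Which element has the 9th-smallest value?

s_1

The consecutive relations fix a unique order: s_11 < s_2 < s_9 < s_5 < s_7 < s_4 < s_8 < s_6 < s_1 < s_10 < s_3.
The 9th smallest is s_1.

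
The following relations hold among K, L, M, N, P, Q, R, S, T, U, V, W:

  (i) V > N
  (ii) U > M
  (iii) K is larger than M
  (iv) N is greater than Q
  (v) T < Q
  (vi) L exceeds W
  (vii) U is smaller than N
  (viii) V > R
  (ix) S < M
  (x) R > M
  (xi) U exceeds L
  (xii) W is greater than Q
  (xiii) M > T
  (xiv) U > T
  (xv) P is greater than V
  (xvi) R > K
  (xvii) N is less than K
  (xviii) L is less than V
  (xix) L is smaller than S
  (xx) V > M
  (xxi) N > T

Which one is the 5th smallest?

S

Chaining the given pairs: T < Q < W < L < S < M < U < N < K < R < V < P.
Counting 5 from the smallest end gives S.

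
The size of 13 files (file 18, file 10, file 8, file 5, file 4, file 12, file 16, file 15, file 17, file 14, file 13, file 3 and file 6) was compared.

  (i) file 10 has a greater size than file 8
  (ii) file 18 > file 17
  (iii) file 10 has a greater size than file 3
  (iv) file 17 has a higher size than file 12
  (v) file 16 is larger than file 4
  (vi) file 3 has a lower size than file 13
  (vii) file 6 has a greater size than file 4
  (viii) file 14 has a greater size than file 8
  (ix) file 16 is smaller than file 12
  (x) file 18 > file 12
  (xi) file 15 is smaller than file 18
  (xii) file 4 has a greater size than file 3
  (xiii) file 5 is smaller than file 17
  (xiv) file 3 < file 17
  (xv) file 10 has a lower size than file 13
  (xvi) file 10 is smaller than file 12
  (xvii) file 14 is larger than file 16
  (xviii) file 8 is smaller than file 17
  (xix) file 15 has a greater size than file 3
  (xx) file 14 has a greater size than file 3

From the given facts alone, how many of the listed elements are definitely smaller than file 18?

Directly below file 18: file 15, file 12, file 17.
One step further: file 3, file 5, file 8, file 16, file 10 (8 so far).
One step further: file 4 (9 so far).
No other element is forced below file 18 by the given relations, so the count is 9.

9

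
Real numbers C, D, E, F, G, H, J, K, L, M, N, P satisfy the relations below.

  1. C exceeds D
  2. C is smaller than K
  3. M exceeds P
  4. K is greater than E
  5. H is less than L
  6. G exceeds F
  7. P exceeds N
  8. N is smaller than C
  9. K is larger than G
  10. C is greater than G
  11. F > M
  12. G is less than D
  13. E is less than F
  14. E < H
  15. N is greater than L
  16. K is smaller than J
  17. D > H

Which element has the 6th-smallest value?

Piecing the relations together gives one ordering: E < H < L < N < P < M < F < G < D < C < K < J.
The 6th smallest is M.

M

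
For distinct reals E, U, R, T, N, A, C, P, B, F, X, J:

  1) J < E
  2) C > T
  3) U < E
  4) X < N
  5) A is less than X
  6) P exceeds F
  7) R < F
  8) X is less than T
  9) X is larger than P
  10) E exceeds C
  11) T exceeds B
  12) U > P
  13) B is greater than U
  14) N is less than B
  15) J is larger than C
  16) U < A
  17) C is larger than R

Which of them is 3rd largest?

C

The consecutive relations fix a unique order: R < F < P < U < A < X < N < B < T < C < J < E.
Counting 3 from the largest end gives C.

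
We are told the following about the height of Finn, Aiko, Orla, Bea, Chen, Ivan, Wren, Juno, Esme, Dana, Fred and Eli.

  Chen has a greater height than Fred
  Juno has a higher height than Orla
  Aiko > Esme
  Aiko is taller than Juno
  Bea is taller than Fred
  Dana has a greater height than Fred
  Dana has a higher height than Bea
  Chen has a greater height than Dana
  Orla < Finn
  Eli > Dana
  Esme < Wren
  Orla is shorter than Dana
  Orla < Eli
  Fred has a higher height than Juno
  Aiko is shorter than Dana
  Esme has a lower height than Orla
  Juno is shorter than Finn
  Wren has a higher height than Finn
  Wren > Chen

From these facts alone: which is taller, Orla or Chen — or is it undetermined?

Following the relations from Orla: Orla < Juno < Fred < Bea < Dana < Chen.
So Chen is taller.

Chen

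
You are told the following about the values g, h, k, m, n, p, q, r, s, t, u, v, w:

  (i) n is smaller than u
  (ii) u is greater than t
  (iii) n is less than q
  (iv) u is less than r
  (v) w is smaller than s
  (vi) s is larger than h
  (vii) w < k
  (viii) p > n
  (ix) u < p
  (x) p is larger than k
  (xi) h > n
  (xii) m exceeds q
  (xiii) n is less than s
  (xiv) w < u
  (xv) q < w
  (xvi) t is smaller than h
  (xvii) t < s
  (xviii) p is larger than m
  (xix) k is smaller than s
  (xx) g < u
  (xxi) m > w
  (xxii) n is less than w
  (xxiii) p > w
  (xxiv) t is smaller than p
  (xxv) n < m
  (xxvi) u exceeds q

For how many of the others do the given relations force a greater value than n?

The elements the relations force above n are q, w, k, m, h, s, u, r, p — no chain reaches any other.
That is 9.

9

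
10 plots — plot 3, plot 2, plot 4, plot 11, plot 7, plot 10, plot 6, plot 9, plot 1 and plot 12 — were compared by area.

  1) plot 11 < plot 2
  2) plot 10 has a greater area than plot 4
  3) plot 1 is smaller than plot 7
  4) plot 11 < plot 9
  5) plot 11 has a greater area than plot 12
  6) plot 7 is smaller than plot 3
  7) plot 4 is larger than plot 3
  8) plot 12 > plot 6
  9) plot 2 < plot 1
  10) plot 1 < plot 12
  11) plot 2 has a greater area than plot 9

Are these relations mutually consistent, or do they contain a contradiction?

Chaining the given relations yields plot 12 < plot 11 < plot 9 < plot 2 < plot 1, so plot 12 < plot 1. But one relation states plot 1 < plot 12. These cannot both hold.

inconsistent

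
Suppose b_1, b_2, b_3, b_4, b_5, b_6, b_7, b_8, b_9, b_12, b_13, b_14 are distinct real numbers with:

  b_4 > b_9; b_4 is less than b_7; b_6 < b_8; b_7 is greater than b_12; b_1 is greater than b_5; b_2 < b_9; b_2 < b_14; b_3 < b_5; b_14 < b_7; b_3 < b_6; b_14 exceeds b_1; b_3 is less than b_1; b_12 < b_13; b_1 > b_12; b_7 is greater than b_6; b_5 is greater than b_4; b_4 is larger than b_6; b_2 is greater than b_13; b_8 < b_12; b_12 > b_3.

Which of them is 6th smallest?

b_2

The consecutive relations fix a unique order: b_3 < b_6 < b_8 < b_12 < b_13 < b_2 < b_9 < b_4 < b_5 < b_1 < b_14 < b_7.
Counting 6 from the smallest end gives b_2.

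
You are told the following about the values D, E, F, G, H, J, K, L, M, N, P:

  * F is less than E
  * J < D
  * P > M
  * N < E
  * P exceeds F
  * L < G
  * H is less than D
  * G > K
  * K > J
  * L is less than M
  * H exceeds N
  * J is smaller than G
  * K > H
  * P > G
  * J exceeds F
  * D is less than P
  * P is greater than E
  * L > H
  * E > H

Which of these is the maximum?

F is not greatest since F < J; N is not greatest since N < H; J is not greatest since J < D; H is not greatest since H < L; L is not greatest since L < G; E is not greatest since E < P; M is not greatest since M < P; K is not greatest since K < G; D is not greatest since D < P; G is not greatest since G < P.
Only P has nothing above it, so P is the maximum.

P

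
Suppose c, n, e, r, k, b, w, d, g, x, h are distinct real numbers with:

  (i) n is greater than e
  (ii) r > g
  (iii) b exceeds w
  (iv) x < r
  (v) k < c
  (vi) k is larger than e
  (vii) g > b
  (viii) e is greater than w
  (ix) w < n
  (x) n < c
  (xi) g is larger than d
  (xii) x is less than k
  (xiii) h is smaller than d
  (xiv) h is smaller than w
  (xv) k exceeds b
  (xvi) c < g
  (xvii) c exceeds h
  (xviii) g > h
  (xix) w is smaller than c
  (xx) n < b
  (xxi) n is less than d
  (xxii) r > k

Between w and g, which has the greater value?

w < e and e < n give w < n.
Then n < b extends the chain to b.
Then b < k extends the chain to k.
With k < c: w < e < n < b < k < c.
Then c < g extends the chain to g.
So w < g; g is the larger of the two.

g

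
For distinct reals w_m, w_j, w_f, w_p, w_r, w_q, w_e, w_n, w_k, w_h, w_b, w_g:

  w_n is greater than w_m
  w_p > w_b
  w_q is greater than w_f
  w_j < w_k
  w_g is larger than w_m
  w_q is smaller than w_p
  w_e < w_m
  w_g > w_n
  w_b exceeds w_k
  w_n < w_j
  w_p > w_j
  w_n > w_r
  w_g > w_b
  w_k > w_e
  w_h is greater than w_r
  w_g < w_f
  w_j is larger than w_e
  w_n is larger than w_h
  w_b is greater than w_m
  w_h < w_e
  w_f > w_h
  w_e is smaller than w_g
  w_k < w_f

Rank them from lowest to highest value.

Nothing is placed below w_r, so it is least; from there w_r < w_h; w_h < w_e; w_e < w_m; w_m < w_n; w_n < w_j; w_j < w_k; w_k < w_b; w_b < w_g; w_g < w_f; w_f < w_q; w_q < w_p, each given directly.

w_r < w_h < w_e < w_m < w_n < w_j < w_k < w_b < w_g < w_f < w_q < w_p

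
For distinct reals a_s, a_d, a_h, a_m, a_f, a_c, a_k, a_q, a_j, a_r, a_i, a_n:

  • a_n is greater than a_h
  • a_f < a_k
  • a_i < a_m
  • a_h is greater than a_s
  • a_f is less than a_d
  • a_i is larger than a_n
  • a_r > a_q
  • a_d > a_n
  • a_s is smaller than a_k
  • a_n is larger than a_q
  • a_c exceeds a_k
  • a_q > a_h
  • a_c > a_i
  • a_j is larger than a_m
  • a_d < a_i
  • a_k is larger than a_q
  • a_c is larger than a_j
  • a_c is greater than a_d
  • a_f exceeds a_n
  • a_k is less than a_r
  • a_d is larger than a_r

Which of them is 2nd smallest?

a_h

Piecing the relations together gives one ordering: a_s < a_h < a_q < a_n < a_f < a_k < a_r < a_d < a_i < a_m < a_j < a_c.
The 2nd smallest is a_h.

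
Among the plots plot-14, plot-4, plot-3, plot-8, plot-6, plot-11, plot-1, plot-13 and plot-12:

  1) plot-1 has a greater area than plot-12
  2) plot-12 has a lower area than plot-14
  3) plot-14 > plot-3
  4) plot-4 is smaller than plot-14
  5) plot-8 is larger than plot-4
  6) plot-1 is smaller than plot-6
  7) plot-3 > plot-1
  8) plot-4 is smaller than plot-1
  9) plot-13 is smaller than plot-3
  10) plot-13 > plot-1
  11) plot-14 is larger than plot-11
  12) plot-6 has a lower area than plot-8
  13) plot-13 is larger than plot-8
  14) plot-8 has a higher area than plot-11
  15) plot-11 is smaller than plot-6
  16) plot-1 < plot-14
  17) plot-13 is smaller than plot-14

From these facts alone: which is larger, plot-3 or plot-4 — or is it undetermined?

plot-3

plot-4 < plot-1 < plot-6 < plot-8 < plot-13 < plot-3, by transitivity through plot-1, plot-6, plot-8, plot-13.
So plot-3 is larger.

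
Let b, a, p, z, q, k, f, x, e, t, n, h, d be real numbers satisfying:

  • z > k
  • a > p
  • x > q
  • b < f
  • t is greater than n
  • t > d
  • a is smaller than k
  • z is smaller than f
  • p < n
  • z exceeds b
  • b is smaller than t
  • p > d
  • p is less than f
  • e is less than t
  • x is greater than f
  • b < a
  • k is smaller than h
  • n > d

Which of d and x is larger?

x

The relevant relations are d < p; p < a; a < k; k < z; z < f; f < x.
Chaining these gives d < p < a < k < z < f < x.
So d < x; x is the larger of the two.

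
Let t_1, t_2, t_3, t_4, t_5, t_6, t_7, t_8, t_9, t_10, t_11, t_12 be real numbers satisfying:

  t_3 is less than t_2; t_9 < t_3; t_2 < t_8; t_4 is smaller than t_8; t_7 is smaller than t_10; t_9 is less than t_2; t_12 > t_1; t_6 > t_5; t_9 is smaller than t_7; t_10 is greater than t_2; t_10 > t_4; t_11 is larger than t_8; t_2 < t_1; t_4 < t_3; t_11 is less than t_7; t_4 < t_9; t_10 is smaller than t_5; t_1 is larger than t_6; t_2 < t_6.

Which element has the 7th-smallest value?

Chaining the given pairs: t_4 < t_9 < t_3 < t_2 < t_8 < t_11 < t_7 < t_10 < t_5 < t_6 < t_1 < t_12.
Counting 7 from the smallest end gives t_7.

t_7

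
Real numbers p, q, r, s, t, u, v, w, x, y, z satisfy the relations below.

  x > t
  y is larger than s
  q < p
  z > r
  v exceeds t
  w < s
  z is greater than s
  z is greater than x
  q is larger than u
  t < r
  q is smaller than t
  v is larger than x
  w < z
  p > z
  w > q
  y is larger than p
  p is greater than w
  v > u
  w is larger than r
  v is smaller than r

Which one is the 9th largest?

t

Piecing the relations together gives one ordering: u < q < t < x < v < r < w < s < z < p < y.
The 9th largest is t.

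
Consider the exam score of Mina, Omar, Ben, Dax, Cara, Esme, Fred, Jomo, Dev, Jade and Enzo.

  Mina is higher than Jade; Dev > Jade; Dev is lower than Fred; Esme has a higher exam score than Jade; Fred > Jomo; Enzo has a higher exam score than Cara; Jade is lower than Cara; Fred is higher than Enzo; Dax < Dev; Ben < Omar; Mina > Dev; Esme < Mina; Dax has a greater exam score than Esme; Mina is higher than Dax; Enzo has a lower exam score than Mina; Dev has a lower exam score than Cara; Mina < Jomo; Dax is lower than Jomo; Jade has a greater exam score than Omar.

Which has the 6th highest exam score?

Piecing the relations together gives one ordering: Ben < Omar < Jade < Esme < Dax < Dev < Cara < Enzo < Mina < Jomo < Fred.
The 6th largest is Dev.

Dev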